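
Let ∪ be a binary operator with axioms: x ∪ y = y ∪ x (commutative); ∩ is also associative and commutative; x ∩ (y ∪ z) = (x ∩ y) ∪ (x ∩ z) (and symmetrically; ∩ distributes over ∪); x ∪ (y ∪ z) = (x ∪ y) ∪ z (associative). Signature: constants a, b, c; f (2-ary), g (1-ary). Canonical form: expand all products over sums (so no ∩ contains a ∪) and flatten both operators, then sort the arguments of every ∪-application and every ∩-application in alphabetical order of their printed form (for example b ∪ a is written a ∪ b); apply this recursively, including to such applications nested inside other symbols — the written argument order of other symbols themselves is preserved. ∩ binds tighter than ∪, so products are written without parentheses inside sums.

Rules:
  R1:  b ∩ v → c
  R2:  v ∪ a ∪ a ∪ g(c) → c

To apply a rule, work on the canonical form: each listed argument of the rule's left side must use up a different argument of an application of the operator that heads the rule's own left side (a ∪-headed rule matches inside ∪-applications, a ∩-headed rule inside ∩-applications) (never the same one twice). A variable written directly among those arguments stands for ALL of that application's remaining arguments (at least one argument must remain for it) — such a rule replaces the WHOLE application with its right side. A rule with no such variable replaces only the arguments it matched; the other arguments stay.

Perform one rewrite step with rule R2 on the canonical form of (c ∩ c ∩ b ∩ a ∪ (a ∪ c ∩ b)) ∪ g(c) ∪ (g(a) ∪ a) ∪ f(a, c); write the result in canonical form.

Answer: c

Derivation:
Canonical form:  a ∪ a ∪ a ∩ b ∩ c ∩ c ∪ b ∩ c ∪ f(a, c) ∪ g(a) ∪ g(c)
R2 matches:  uses a, a, g(c);  v := a ∩ b ∩ c ∩ c ∪ b ∩ c ∪ f(a, c) ∪ g(a)
Every leftover argument binds to the variable; the entire application is replaced.
New term:  c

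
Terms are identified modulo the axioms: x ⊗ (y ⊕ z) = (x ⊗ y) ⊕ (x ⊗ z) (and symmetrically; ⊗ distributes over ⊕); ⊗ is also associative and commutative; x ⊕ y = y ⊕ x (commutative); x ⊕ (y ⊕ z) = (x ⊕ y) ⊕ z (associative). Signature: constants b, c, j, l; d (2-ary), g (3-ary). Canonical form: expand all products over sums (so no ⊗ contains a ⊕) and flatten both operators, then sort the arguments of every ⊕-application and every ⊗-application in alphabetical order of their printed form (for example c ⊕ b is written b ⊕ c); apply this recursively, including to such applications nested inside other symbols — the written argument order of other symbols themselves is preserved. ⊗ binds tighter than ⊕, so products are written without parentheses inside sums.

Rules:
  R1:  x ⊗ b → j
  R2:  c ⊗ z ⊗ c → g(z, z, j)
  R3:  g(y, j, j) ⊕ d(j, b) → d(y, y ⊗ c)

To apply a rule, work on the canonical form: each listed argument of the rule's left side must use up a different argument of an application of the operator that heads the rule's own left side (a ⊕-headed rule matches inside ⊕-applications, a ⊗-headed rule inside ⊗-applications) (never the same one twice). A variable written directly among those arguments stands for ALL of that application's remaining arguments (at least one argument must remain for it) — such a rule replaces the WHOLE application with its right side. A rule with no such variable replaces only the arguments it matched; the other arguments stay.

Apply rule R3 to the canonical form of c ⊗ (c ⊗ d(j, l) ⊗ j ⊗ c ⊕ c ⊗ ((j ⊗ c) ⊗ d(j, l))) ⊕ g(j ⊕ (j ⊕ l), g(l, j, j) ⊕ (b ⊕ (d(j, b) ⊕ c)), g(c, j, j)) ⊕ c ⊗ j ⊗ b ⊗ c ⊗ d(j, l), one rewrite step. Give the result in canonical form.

Canonical form:  b ⊗ c ⊗ c ⊗ d(j, l) ⊗ j ⊕ c ⊗ c ⊗ c ⊗ d(j, l) ⊗ j ⊕ c ⊗ c ⊗ c ⊗ d(j, l) ⊗ j ⊕ g(j ⊕ j ⊕ l, b ⊕ c ⊕ d(j, b) ⊕ g(l, j, j), g(c, j, j))
Match R3:  consume d(j, b), g(l, j, j);  y := l
New term:  b ⊗ c ⊗ c ⊗ d(j, l) ⊗ j ⊕ c ⊗ c ⊗ c ⊗ d(j, l) ⊗ j ⊕ c ⊗ c ⊗ c ⊗ d(j, l) ⊗ j ⊕ g(j ⊕ j ⊕ l, b ⊕ c ⊕ d(l, c ⊗ l), g(c, j, j))

Answer: b ⊗ c ⊗ c ⊗ d(j, l) ⊗ j ⊕ c ⊗ c ⊗ c ⊗ d(j, l) ⊗ j ⊕ c ⊗ c ⊗ c ⊗ d(j, l) ⊗ j ⊕ g(j ⊕ j ⊕ l, b ⊕ c ⊕ d(l, c ⊗ l), g(c, j, j))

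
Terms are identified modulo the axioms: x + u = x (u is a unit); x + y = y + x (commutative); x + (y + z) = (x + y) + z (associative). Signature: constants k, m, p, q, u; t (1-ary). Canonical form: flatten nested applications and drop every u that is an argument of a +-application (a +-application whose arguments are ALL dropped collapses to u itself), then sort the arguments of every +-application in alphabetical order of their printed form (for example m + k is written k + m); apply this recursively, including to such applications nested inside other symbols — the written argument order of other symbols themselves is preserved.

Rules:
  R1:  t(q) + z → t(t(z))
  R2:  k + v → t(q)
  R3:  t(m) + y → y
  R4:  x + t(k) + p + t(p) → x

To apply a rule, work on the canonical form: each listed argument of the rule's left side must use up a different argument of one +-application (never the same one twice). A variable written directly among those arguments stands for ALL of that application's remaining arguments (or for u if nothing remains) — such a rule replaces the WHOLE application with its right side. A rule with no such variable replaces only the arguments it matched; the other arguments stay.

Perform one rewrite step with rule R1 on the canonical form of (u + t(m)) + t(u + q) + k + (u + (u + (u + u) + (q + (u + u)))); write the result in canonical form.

Canonical form:  k + q + t(m) + t(q)
Apply R1:  consuming t(q);  z := k + q + t(m)
Every leftover argument binds to the variable; the entire application is replaced.
Result:  t(t(k + q + t(m)))

Answer: t(t(k + q + t(m)))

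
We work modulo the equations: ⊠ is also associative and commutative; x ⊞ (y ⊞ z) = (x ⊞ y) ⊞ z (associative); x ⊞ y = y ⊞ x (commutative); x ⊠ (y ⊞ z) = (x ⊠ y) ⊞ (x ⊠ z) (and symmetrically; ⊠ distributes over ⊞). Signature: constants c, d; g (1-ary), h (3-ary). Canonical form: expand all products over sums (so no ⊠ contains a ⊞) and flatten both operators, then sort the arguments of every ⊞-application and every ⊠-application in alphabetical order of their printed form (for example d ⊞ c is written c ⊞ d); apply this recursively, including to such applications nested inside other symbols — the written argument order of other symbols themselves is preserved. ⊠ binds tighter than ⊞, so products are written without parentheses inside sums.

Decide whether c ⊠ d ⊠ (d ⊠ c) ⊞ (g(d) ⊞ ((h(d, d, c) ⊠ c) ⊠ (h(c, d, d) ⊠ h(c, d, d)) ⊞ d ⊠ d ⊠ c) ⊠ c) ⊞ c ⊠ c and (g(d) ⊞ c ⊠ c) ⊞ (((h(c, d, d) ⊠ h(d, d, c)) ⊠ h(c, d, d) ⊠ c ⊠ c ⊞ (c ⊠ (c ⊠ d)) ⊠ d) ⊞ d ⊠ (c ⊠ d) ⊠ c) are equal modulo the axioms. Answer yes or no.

Answer: yes — both canonical forms are c ⊠ c ⊞ c ⊠ c ⊠ d ⊠ d ⊞ c ⊠ c ⊠ d ⊠ d ⊞ c ⊠ c ⊠ h(c, d, d) ⊠ h(c, d, d) ⊠ h(d, d, c) ⊞ g(d)

Derivation:
Left:  c ⊠ d ⊠ (d ⊠ c) ⊞ (g(d) ⊞ ((h(d, d, c) ⊠ c) ⊠ (h(c, d, d) ⊠ h(c, d, d)) ⊞ d ⊠ d ⊠ c) ⊠ c) ⊞ c ⊠ c
  Expand products over sums:  c ⊠ c ⊠ d ⊠ d ⊞ g(d) ⊞ c ⊠ c ⊠ h(c, d, d) ⊠ h(c, d, d) ⊠ h(d, d, c) ⊞ c ⊠ c ⊠ d ⊠ d ⊞ c ⊠ c
  Sort arguments:  c ⊠ c ⊞ c ⊠ c ⊠ d ⊠ d ⊞ c ⊠ c ⊠ d ⊠ d ⊞ c ⊠ c ⊠ h(c, d, d) ⊠ h(c, d, d) ⊠ h(d, d, c) ⊞ g(d)
Right:  (g(d) ⊞ c ⊠ c) ⊞ (((h(c, d, d) ⊠ h(d, d, c)) ⊠ h(c, d, d) ⊠ c ⊠ c ⊞ (c ⊠ (c ⊠ d)) ⊠ d) ⊞ d ⊠ (c ⊠ d) ⊠ c)
  Flatten:  g(d) ⊞ c ⊠ c ⊞ c ⊠ c ⊠ h(c, d, d) ⊠ h(c, d, d) ⊠ h(d, d, c) ⊞ c ⊠ c ⊠ d ⊠ d ⊞ c ⊠ c ⊠ d ⊠ d
  Sort arguments:  c ⊠ c ⊞ c ⊠ c ⊠ d ⊠ d ⊞ c ⊠ c ⊠ d ⊠ d ⊞ c ⊠ c ⊠ h(c, d, d) ⊠ h(c, d, d) ⊠ h(d, d, c) ⊞ g(d)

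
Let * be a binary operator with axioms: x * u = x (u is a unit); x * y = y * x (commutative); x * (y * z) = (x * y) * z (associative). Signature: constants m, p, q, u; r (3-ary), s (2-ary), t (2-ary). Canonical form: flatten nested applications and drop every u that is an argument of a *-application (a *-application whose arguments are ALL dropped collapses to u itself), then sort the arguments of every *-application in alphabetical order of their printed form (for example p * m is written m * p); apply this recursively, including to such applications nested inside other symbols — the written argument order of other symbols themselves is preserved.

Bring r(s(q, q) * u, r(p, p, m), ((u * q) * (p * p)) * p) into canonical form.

Descend into:  ((u * q) * (p * p)) * p
Flatten:  u * q * p * p * p
Units out:  drop u
Sort:  p * p * p * q
Rebuild:  r(s(q, q), r(p, p, m), p * p * p * q)

Answer: r(s(q, q), r(p, p, m), p * p * p * q)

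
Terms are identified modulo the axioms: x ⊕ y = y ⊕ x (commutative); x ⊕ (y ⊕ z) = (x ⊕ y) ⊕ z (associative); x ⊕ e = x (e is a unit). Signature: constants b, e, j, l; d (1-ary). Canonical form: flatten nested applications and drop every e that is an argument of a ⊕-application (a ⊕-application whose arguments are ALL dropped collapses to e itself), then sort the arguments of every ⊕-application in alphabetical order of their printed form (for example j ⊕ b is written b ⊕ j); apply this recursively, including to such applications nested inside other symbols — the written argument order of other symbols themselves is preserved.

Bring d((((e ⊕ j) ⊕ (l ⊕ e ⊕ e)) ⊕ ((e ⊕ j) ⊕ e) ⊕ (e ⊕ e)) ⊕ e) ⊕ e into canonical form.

Simplify inside:  d((((e ⊕ j) ⊕ (l ⊕ e ⊕ e)) ⊕ ((e ⊕ j) ⊕ e) ⊕ (e ⊕ e)) ⊕ e)  →  d(j ⊕ j ⊕ l)
Units out:  drop e
Sort:  d(j ⊕ j ⊕ l)

Answer: d(j ⊕ j ⊕ l)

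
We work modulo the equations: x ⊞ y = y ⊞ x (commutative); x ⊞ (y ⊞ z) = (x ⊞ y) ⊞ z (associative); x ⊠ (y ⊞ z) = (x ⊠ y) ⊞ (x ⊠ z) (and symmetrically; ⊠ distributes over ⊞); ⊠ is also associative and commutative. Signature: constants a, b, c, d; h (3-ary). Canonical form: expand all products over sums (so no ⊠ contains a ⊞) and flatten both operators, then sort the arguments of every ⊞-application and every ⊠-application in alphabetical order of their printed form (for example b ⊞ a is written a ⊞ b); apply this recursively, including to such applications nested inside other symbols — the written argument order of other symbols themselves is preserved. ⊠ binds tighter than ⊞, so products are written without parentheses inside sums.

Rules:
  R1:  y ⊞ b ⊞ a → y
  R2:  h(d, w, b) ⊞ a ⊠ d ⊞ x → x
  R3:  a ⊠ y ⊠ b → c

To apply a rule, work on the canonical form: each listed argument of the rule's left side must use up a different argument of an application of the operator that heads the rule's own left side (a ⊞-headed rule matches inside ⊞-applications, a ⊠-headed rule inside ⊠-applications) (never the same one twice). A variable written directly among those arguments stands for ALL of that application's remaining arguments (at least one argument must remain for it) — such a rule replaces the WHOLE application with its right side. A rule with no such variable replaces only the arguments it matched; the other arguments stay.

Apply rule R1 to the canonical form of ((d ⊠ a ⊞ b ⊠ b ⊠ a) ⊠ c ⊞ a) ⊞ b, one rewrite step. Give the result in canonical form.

Canonical form:  a ⊞ a ⊠ b ⊠ b ⊠ c ⊞ a ⊠ c ⊠ d ⊞ b
R1 matches:  uses a, b;  y := a ⊠ b ⊠ b ⊠ c ⊞ a ⊠ c ⊠ d
The variable takes the whole remainder — replace the entire application.
Result:  a ⊠ b ⊠ b ⊠ c ⊞ a ⊠ c ⊠ d

Answer: a ⊠ b ⊠ b ⊠ c ⊞ a ⊠ c ⊠ d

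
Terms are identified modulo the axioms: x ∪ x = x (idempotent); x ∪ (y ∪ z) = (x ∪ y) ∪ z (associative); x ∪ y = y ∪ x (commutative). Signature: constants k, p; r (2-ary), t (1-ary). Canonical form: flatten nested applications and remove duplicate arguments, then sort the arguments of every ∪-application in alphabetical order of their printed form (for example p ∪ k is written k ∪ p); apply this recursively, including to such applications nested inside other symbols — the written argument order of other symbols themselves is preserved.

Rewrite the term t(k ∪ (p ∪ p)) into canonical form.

Work inside:  k ∪ (p ∪ p)
Flatten:  k ∪ p ∪ p
Idempotence:  drop duplicate p
Order the arguments:  k ∪ p
Reassemble:  t(k ∪ p)

Answer: t(k ∪ p)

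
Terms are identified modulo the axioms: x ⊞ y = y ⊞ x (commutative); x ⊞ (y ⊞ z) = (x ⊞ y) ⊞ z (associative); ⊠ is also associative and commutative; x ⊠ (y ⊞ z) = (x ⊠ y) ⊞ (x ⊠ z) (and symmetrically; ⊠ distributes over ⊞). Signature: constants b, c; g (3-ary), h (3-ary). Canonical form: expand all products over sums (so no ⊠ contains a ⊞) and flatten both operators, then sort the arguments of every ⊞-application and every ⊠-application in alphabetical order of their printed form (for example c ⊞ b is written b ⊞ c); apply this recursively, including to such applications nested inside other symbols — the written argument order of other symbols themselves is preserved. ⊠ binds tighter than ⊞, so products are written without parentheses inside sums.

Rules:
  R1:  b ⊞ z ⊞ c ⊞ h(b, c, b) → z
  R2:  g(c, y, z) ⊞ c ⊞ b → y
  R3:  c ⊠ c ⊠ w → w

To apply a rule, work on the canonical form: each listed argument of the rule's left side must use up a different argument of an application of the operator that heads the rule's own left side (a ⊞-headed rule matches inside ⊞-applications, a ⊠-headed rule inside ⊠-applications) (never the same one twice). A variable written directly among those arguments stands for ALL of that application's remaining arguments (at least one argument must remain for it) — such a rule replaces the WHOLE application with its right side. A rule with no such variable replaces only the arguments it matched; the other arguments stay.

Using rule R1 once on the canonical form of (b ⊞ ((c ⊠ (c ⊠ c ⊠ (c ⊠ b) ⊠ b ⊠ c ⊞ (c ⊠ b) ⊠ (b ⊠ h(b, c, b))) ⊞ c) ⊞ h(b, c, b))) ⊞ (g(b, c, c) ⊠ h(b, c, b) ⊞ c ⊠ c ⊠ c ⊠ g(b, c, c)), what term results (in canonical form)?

Canonical form:  b ⊞ b ⊠ b ⊠ c ⊠ c ⊠ c ⊠ c ⊠ c ⊞ b ⊠ b ⊠ c ⊠ c ⊠ h(b, c, b) ⊞ c ⊞ c ⊠ c ⊠ c ⊠ g(b, c, c) ⊞ g(b, c, c) ⊠ h(b, c, b) ⊞ h(b, c, b)
Apply R1:  consuming b, c, h(b, c, b);  z := b ⊠ b ⊠ c ⊠ c ⊠ c ⊠ c ⊠ c ⊞ b ⊠ b ⊠ c ⊠ c ⊠ h(b, c, b) ⊞ c ⊠ c ⊠ c ⊠ g(b, c, c) ⊞ g(b, c, c) ⊠ h(b, c, b)
Every leftover argument binds to the variable; the entire application is replaced.
Result:  b ⊠ b ⊠ c ⊠ c ⊠ c ⊠ c ⊠ c ⊞ b ⊠ b ⊠ c ⊠ c ⊠ h(b, c, b) ⊞ c ⊠ c ⊠ c ⊠ g(b, c, c) ⊞ g(b, c, c) ⊠ h(b, c, b)

Answer: b ⊠ b ⊠ c ⊠ c ⊠ c ⊠ c ⊠ c ⊞ b ⊠ b ⊠ c ⊠ c ⊠ h(b, c, b) ⊞ c ⊠ c ⊠ c ⊠ g(b, c, c) ⊞ g(b, c, c) ⊠ h(b, c, b)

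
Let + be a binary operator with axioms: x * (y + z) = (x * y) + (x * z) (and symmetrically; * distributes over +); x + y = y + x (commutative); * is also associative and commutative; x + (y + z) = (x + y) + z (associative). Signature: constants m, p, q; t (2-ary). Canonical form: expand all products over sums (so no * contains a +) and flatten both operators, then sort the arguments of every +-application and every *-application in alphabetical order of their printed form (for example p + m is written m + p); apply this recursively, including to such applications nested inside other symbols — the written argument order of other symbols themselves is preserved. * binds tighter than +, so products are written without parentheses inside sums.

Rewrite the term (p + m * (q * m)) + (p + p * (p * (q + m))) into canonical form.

Answer: m * m * q + m * p * p + p + p + p * p * q

Derivation:
Expand products over sums:  p + m * m * q + p + p * p * q + m * p * p
Order the arguments:  m * m * q + m * p * p + p + p + p * p * q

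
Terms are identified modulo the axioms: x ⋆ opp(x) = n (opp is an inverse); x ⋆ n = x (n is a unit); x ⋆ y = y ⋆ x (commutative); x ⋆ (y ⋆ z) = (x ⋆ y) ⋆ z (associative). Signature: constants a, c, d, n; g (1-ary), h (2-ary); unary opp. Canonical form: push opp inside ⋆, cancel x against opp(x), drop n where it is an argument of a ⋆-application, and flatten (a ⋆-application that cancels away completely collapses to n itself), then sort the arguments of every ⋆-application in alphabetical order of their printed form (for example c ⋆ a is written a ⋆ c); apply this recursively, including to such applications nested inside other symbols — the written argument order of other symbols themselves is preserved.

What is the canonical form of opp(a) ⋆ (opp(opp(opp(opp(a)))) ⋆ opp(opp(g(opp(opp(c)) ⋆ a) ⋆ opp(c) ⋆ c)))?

Push opp inside:  distribute opp over ⋆ and collapse double opp
Inverses cancel:  a cancels; c cancels
Collect terms:  g(a ⋆ c)

Answer: g(a ⋆ c)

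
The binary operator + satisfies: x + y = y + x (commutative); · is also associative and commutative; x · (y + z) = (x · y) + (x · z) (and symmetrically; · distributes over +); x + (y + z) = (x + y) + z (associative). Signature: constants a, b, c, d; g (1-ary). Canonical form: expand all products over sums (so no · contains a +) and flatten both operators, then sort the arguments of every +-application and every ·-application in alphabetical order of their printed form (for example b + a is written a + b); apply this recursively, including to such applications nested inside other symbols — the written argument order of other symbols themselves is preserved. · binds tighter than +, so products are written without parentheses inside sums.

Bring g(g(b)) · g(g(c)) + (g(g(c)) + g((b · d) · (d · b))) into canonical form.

Un-nest:  g(g(b)) · g(g(c)) + g(g(c)) + g(b · b · d · d)
Sort:  g(b · b · d · d) + g(g(b)) · g(g(c)) + g(g(c))

Answer: g(b · b · d · d) + g(g(b)) · g(g(c)) + g(g(c))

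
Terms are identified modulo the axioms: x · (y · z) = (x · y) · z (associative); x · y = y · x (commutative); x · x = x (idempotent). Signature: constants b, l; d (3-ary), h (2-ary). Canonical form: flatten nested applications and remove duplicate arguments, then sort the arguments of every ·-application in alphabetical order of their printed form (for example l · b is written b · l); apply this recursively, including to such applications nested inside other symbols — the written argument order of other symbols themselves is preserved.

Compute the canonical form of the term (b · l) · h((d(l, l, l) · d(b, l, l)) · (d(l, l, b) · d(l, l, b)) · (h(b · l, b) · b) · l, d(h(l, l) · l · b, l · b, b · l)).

Answer: b · h(b · d(b, l, l) · d(l, l, b) · d(l, l, l) · h(b · l, b) · l, d(b · h(l, l) · l, b · l, b · l)) · l

Derivation:
Un-nest:  b · l · h((d(l, l, l) · d(b, l, l)) · (d(l, l, b) · d(l, l, b)) · (h(b · l, b) · b) · l, d(h(l, l) · l · b, l · b, b · l))
Simplify inside:  h((d(l, l, l) · d(b, l, l)) · (d(l, l, b) · d(l, l, b)) · (h(b · l, b) · b) · l, d(h(l, l) · l · b, l · b, b · l))  →  h(b · d(b, l, l) · d(l, l, b) · d(l, l, l) · h(b · l, b) · l, d(b · h(l, l) · l, b · l, b · l))
Sort:  b · h(b · d(b, l, l) · d(l, l, b) · d(l, l, l) · h(b · l, b) · l, d(b · h(l, l) · l, b · l, b · l)) · l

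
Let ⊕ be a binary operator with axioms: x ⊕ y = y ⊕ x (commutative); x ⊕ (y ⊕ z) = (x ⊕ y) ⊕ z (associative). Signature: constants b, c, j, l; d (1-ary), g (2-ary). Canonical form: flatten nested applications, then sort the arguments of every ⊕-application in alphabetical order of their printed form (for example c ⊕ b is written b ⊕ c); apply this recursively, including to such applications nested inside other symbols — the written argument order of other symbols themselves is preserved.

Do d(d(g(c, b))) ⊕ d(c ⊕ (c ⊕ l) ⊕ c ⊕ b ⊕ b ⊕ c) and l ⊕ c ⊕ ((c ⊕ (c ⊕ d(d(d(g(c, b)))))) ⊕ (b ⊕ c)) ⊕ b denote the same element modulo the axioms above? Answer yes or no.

Left:  d(d(g(c, b))) ⊕ d(c ⊕ (c ⊕ l) ⊕ c ⊕ b ⊕ b ⊕ c)
  Inside:  d(c ⊕ (c ⊕ l) ⊕ c ⊕ b ⊕ b ⊕ c)  →  d(b ⊕ b ⊕ c ⊕ c ⊕ c ⊕ c ⊕ l)
  Sort:  d(b ⊕ b ⊕ c ⊕ c ⊕ c ⊕ c ⊕ l) ⊕ d(d(g(c, b)))
Right:  l ⊕ c ⊕ ((c ⊕ (c ⊕ d(d(d(g(c, b)))))) ⊕ (b ⊕ c)) ⊕ b
  Merge nested applications:  l ⊕ c ⊕ c ⊕ c ⊕ d(d(d(g(c, b)))) ⊕ b ⊕ c ⊕ b
  Order the arguments:  b ⊕ b ⊕ c ⊕ c ⊕ c ⊕ c ⊕ d(d(d(g(c, b)))) ⊕ l

Answer: no — d(b ⊕ b ⊕ c ⊕ c ⊕ c ⊕ c ⊕ l) ⊕ d(d(g(c, b))) vs b ⊕ b ⊕ c ⊕ c ⊕ c ⊕ c ⊕ d(d(d(g(c, b)))) ⊕ l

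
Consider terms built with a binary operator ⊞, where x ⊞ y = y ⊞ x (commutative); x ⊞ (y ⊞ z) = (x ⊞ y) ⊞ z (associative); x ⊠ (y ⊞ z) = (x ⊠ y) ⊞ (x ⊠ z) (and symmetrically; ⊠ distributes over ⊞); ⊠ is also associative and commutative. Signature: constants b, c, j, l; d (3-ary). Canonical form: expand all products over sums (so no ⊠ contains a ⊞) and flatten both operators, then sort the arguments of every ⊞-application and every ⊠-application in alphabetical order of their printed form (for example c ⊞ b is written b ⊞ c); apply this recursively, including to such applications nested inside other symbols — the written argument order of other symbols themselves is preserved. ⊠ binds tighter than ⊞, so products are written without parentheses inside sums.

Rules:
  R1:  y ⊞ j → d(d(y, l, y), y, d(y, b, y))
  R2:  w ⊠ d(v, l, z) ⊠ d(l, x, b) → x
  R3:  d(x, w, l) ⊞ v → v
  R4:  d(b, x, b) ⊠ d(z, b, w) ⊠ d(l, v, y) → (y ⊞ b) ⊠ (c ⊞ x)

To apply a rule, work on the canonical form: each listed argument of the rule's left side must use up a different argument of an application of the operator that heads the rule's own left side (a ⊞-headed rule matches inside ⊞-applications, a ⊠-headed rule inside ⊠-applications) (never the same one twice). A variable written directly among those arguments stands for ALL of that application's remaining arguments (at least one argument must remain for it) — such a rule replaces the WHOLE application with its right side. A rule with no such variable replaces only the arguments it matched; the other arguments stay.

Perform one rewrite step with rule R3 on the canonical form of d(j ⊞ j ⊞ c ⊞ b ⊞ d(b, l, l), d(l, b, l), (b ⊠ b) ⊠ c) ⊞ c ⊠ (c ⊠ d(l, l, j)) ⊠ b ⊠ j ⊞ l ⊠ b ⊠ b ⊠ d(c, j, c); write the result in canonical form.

Answer: b ⊠ b ⊠ d(c, j, c) ⊠ l ⊞ b ⊠ c ⊠ c ⊠ d(l, l, j) ⊠ j ⊞ d(b ⊞ c ⊞ j ⊞ j, d(l, b, l), b ⊠ b ⊠ c)

Derivation:
Canonical form:  b ⊠ b ⊠ d(c, j, c) ⊠ l ⊞ b ⊠ c ⊠ c ⊠ d(l, l, j) ⊠ j ⊞ d(b ⊞ c ⊞ d(b, l, l) ⊞ j ⊞ j, d(l, b, l), b ⊠ b ⊠ c)
Match R3:  consume d(b, l, l);  v := b ⊞ c ⊞ j ⊞ j, w := l, x := b
Every leftover argument binds to the variable; the entire application is replaced.
New term:  b ⊠ b ⊠ d(c, j, c) ⊠ l ⊞ b ⊠ c ⊠ c ⊠ d(l, l, j) ⊠ j ⊞ d(b ⊞ c ⊞ j ⊞ j, d(l, b, l), b ⊠ b ⊠ c)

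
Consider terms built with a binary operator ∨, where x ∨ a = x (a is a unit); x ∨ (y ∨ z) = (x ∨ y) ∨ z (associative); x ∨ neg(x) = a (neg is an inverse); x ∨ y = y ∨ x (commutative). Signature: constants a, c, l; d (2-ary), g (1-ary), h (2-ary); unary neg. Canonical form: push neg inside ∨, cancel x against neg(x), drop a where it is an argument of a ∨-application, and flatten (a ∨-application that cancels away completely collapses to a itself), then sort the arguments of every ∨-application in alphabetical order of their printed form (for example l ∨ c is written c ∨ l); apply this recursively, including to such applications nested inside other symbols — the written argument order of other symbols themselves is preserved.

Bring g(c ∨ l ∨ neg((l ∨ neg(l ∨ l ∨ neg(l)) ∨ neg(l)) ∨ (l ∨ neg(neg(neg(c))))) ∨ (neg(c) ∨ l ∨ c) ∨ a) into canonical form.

Descend into:  c ∨ l ∨ neg((l ∨ neg(l ∨ l ∨ neg(l)) ∨ neg(l)) ∨ (l ∨ neg(neg(neg(c))))) ∨ (neg(c) ∨ l ∨ c) ∨ a
Push neg inside:  distribute neg over ∨ and collapse double neg
Combine occurrences:  c ∨ c ∨ l ∨ l
Reassemble:  g(c ∨ c ∨ l ∨ l)

Answer: g(c ∨ c ∨ l ∨ l)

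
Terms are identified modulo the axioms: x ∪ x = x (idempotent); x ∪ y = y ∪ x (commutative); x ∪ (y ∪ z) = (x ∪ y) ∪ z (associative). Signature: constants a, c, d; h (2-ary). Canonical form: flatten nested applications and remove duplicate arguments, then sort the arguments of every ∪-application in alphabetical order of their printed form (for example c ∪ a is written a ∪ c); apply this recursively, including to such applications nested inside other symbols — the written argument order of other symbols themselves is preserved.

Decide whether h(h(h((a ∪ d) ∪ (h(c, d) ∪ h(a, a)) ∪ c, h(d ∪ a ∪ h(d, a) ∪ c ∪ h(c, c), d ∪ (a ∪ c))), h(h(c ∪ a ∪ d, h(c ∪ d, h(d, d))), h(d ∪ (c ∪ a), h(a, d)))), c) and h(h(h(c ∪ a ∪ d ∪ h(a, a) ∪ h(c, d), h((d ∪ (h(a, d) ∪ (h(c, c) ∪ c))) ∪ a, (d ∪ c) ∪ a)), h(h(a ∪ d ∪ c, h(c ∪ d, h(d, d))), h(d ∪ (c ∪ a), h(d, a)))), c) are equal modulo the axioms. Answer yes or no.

Left:  h(h(h((a ∪ d) ∪ (h(c, d) ∪ h(a, a)) ∪ c, h(d ∪ a ∪ h(d, a) ∪ c ∪ h(c, c), d ∪ (a ∪ c))), h(h(c ∪ a ∪ d, h(c ∪ d, h(d, d))), h(d ∪ (c ∪ a), h(a, d)))), c)
  Work inside:  (a ∪ d) ∪ (h(c, d) ∪ h(a, a)) ∪ c
  Merge nested applications:  a ∪ d ∪ h(c, d) ∪ h(a, a) ∪ c
  Order the arguments:  a ∪ c ∪ d ∪ h(a, a) ∪ h(c, d)
  Reassemble:  h(h(h(a ∪ c ∪ d ∪ h(a, a) ∪ h(c, d), h(a ∪ c ∪ d ∪ h(c, c) ∪ h(d, a), a ∪ c ∪ d)), h(h(a ∪ c ∪ d, h(c ∪ d, h(d, d))), h(a ∪ c ∪ d, h(a, d)))), c)
Right:  h(h(h(c ∪ a ∪ d ∪ h(a, a) ∪ h(c, d), h((d ∪ (h(a, d) ∪ (h(c, c) ∪ c))) ∪ a, (d ∪ c) ∪ a)), h(h(a ∪ d ∪ c, h(c ∪ d, h(d, d))), h(d ∪ (c ∪ a), h(d, a)))), c)
  Descend into:  (d ∪ (h(a, d) ∪ (h(c, c) ∪ c))) ∪ a
  Un-nest:  d ∪ h(a, d) ∪ h(c, c) ∪ c ∪ a
  Order the arguments:  a ∪ c ∪ d ∪ h(a, d) ∪ h(c, c)
  Put back:  h(h(h(a ∪ c ∪ d ∪ h(a, a) ∪ h(c, d), h(a ∪ c ∪ d ∪ h(a, d) ∪ h(c, c), a ∪ c ∪ d)), h(h(a ∪ c ∪ d, h(c ∪ d, h(d, d))), h(a ∪ c ∪ d, h(d, a)))), c)

Answer: no — h(h(h(a ∪ c ∪ d ∪ h(a, a) ∪ h(c, d), h(a ∪ c ∪ d ∪ h(c, c) ∪ h(d, a), a ∪ c ∪ d)), h(h(a ∪ c ∪ d, h(c ∪ d, h(d, d))), h(a ∪ c ∪ d, h(a, d)))), c) vs h(h(h(a ∪ c ∪ d ∪ h(a, a) ∪ h(c, d), h(a ∪ c ∪ d ∪ h(a, d) ∪ h(c, c), a ∪ c ∪ d)), h(h(a ∪ c ∪ d, h(c ∪ d, h(d, d))), h(a ∪ c ∪ d, h(d, a)))), c)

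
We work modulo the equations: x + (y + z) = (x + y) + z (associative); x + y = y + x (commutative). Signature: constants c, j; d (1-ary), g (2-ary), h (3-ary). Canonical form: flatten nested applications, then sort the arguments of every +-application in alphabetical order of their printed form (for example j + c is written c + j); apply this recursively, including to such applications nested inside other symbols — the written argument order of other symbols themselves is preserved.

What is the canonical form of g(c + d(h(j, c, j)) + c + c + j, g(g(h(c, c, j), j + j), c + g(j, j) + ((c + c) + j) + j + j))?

Work inside:  c + g(j, j) + ((c + c) + j) + j + j
Un-nest:  c + g(j, j) + c + c + j + j + j
Sort:  c + c + c + g(j, j) + j + j + j
Rebuild:  g(c + c + c + d(h(j, c, j)) + j, g(g(h(c, c, j), j + j), c + c + c + g(j, j) + j + j + j))

Answer: g(c + c + c + d(h(j, c, j)) + j, g(g(h(c, c, j), j + j), c + c + c + g(j, j) + j + j + j))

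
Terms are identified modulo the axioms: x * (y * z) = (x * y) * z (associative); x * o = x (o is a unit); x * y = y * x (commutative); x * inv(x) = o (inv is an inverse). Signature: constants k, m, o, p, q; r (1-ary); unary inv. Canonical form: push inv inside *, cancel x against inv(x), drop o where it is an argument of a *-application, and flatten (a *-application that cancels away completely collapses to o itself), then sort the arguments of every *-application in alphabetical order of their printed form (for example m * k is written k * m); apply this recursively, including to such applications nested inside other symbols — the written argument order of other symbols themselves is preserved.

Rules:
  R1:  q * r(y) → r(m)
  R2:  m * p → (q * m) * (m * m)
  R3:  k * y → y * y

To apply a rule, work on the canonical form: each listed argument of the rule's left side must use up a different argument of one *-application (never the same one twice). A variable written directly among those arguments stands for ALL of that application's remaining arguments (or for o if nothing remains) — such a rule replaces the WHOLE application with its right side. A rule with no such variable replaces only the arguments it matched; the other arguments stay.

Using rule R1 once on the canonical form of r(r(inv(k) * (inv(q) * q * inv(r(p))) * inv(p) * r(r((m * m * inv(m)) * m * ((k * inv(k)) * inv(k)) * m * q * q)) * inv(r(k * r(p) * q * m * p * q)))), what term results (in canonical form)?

Answer: r(r(inv(k) * inv(p) * inv(r(k * m * p * q * r(m))) * inv(r(p)) * r(r(inv(k) * m * m * m * q * q))))

Derivation:
Canonical form:  r(r(inv(k) * inv(p) * inv(r(k * m * p * q * q * r(p))) * inv(r(p)) * r(r(inv(k) * m * m * m * q * q))))
Apply R1:  consuming q, r(p);  y := p
New term:  r(r(inv(k) * inv(p) * inv(r(k * m * p * q * r(m))) * inv(r(p)) * r(r(inv(k) * m * m * m * q * q))))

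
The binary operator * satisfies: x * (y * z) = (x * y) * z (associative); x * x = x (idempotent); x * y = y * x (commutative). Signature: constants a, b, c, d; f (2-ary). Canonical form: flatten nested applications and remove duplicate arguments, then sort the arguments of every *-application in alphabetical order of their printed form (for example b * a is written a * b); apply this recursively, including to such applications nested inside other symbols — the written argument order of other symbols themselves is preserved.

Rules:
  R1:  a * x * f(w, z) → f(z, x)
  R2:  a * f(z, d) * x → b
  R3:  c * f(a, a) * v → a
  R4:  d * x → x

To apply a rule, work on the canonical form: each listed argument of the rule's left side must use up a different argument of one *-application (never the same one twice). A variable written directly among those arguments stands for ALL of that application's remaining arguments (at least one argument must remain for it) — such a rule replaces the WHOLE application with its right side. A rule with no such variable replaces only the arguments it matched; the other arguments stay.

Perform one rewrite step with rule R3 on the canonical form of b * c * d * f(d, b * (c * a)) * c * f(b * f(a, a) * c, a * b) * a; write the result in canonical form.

Canonical form:  a * b * c * d * f(b * c * f(a, a), a * b) * f(d, a * b * c)
Match R3:  consume c, f(a, a);  v := b
Every leftover argument binds to the variable; the entire application is replaced.
Result:  a * b * c * d * f(a, a * b) * f(d, a * b * c)

Answer: a * b * c * d * f(a, a * b) * f(d, a * b * c)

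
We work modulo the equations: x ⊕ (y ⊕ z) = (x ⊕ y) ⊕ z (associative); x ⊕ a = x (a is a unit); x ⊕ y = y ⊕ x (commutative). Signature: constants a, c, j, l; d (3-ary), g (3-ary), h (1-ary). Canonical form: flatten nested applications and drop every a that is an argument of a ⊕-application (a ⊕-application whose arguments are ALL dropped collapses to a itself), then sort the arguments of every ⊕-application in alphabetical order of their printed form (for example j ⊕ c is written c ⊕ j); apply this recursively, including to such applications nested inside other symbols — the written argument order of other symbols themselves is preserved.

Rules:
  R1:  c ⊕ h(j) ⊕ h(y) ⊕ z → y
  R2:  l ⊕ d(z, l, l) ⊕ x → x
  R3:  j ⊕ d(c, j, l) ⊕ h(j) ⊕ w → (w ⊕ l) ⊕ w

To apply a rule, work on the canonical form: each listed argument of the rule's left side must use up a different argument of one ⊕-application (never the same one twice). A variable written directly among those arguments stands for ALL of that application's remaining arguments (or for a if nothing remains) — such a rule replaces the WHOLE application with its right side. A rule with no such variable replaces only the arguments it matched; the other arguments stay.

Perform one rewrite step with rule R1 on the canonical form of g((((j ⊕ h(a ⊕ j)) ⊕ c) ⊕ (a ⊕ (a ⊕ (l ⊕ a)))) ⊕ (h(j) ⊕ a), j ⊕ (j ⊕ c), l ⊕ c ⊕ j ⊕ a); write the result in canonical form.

Canonical form:  g(c ⊕ h(j) ⊕ h(j) ⊕ j ⊕ l, c ⊕ j ⊕ j, c ⊕ j ⊕ l)
R1 matches:  uses c, h(j), h(j);  y := j, z := j ⊕ l
The variable takes the whole remainder — replace the entire application.
Giving:  g(j, c ⊕ j ⊕ j, c ⊕ j ⊕ l)

Answer: g(j, c ⊕ j ⊕ j, c ⊕ j ⊕ l)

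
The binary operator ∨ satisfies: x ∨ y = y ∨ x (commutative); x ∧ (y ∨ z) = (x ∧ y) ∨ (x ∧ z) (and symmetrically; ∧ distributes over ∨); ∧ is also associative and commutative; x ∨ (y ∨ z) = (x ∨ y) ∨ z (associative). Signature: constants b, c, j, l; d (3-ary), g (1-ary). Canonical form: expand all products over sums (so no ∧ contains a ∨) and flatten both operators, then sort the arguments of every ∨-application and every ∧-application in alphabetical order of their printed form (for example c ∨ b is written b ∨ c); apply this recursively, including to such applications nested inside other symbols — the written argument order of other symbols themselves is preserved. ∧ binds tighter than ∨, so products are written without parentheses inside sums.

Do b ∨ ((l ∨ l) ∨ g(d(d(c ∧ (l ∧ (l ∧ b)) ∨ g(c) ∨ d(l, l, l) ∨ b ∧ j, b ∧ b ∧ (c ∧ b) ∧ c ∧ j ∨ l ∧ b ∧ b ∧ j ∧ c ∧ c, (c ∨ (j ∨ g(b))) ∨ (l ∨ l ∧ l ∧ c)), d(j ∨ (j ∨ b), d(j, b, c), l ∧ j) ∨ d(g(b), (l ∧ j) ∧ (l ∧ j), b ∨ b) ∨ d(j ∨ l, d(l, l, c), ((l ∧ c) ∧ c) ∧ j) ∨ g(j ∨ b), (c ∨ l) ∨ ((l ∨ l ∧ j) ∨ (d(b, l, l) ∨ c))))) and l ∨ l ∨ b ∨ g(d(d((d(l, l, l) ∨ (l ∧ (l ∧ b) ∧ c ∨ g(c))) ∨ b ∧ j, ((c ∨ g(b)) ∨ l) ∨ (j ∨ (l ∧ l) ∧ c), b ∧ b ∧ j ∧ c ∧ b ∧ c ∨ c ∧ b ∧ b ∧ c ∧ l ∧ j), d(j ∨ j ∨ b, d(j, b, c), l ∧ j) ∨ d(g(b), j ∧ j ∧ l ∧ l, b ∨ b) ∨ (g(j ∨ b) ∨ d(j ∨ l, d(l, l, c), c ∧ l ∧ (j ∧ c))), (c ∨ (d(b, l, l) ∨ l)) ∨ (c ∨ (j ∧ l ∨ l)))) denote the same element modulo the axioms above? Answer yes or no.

Left:  b ∨ ((l ∨ l) ∨ g(d(d(c ∧ (l ∧ (l ∧ b)) ∨ g(c) ∨ d(l, l, l) ∨ b ∧ j, b ∧ b ∧ (c ∧ b) ∧ c ∧ j ∨ l ∧ b ∧ b ∧ j ∧ c ∧ c, (c ∨ (j ∨ g(b))) ∨ (l ∨ l ∧ l ∧ c)), d(j ∨ (j ∨ b), d(j, b, c), l ∧ j) ∨ d(g(b), (l ∧ j) ∧ (l ∧ j), b ∨ b) ∨ d(j ∨ l, d(l, l, c), ((l ∧ c) ∧ c) ∧ j) ∨ g(j ∨ b), (c ∨ l) ∨ ((l ∨ l ∧ j) ∨ (d(b, l, l) ∨ c)))))
  Merge nested applications:  b ∨ l ∨ l ∨ g(d(d(b ∧ c ∧ l ∧ l ∨ b ∧ j ∨ d(l, l, l) ∨ g(c), b ∧ b ∧ b ∧ c ∧ c ∧ j ∨ b ∧ b ∧ c ∧ c ∧ j ∧ l, c ∨ c ∧ l ∧ l ∨ g(b) ∨ j ∨ l), d(b ∨ j ∨ j, d(j, b, c), j ∧ l) ∨ d(g(b), j ∧ j ∧ l ∧ l, b ∨ b) ∨ d(j ∨ l, d(l, l, c), c ∧ c ∧ j ∧ l) ∨ g(b ∨ j), c ∨ c ∨ d(b, l, l) ∨ j ∧ l ∨ l ∨ l))
  Sort:  b ∨ g(d(d(b ∧ c ∧ l ∧ l ∨ b ∧ j ∨ d(l, l, l) ∨ g(c), b ∧ b ∧ b ∧ c ∧ c ∧ j ∨ b ∧ b ∧ c ∧ c ∧ j ∧ l, c ∨ c ∧ l ∧ l ∨ g(b) ∨ j ∨ l), d(b ∨ j ∨ j, d(j, b, c), j ∧ l) ∨ d(g(b), j ∧ j ∧ l ∧ l, b ∨ b) ∨ d(j ∨ l, d(l, l, c), c ∧ c ∧ j ∧ l) ∨ g(b ∨ j), c ∨ c ∨ d(b, l, l) ∨ j ∧ l ∨ l ∨ l)) ∨ l ∨ l
Right:  l ∨ l ∨ b ∨ g(d(d((d(l, l, l) ∨ (l ∧ (l ∧ b) ∧ c ∨ g(c))) ∨ b ∧ j, ((c ∨ g(b)) ∨ l) ∨ (j ∨ (l ∧ l) ∧ c), b ∧ b ∧ j ∧ c ∧ b ∧ c ∨ c ∧ b ∧ b ∧ c ∧ l ∧ j), d(j ∨ j ∨ b, d(j, b, c), l ∧ j) ∨ d(g(b), j ∧ j ∧ l ∧ l, b ∨ b) ∨ (g(j ∨ b) ∨ d(j ∨ l, d(l, l, c), c ∧ l ∧ (j ∧ c))), (c ∨ (d(b, l, l) ∨ l)) ∨ (c ∨ (j ∧ l ∨ l))))
  Flatten:  l ∨ l ∨ b ∨ g(d(d(b ∧ c ∧ l ∧ l ∨ b ∧ j ∨ d(l, l, l) ∨ g(c), c ∨ c ∧ l ∧ l ∨ g(b) ∨ j ∨ l, b ∧ b ∧ b ∧ c ∧ c ∧ j ∨ b ∧ b ∧ c ∧ c ∧ j ∧ l), d(b ∨ j ∨ j, d(j, b, c), j ∧ l) ∨ d(g(b), j ∧ j ∧ l ∧ l, b ∨ b) ∨ d(j ∨ l, d(l, l, c), c ∧ c ∧ j ∧ l) ∨ g(b ∨ j), c ∨ c ∨ d(b, l, l) ∨ j ∧ l ∨ l ∨ l))
  Order the arguments:  b ∨ g(d(d(b ∧ c ∧ l ∧ l ∨ b ∧ j ∨ d(l, l, l) ∨ g(c), c ∨ c ∧ l ∧ l ∨ g(b) ∨ j ∨ l, b ∧ b ∧ b ∧ c ∧ c ∧ j ∨ b ∧ b ∧ c ∧ c ∧ j ∧ l), d(b ∨ j ∨ j, d(j, b, c), j ∧ l) ∨ d(g(b), j ∧ j ∧ l ∧ l, b ∨ b) ∨ d(j ∨ l, d(l, l, c), c ∧ c ∧ j ∧ l) ∨ g(b ∨ j), c ∨ c ∨ d(b, l, l) ∨ j ∧ l ∨ l ∨ l)) ∨ l ∨ l

Answer: no — b ∨ g(d(d(b ∧ c ∧ l ∧ l ∨ b ∧ j ∨ d(l, l, l) ∨ g(c), b ∧ b ∧ b ∧ c ∧ c ∧ j ∨ b ∧ b ∧ c ∧ c ∧ j ∧ l, c ∨ c ∧ l ∧ l ∨ g(b) ∨ j ∨ l), d(b ∨ j ∨ j, d(j, b, c), j ∧ l) ∨ d(g(b), j ∧ j ∧ l ∧ l, b ∨ b) ∨ d(j ∨ l, d(l, l, c), c ∧ c ∧ j ∧ l) ∨ g(b ∨ j), c ∨ c ∨ d(b, l, l) ∨ j ∧ l ∨ l ∨ l)) ∨ l ∨ l vs b ∨ g(d(d(b ∧ c ∧ l ∧ l ∨ b ∧ j ∨ d(l, l, l) ∨ g(c), c ∨ c ∧ l ∧ l ∨ g(b) ∨ j ∨ l, b ∧ b ∧ b ∧ c ∧ c ∧ j ∨ b ∧ b ∧ c ∧ c ∧ j ∧ l), d(b ∨ j ∨ j, d(j, b, c), j ∧ l) ∨ d(g(b), j ∧ j ∧ l ∧ l, b ∨ b) ∨ d(j ∨ l, d(l, l, c), c ∧ c ∧ j ∧ l) ∨ g(b ∨ j), c ∨ c ∨ d(b, l, l) ∨ j ∧ l ∨ l ∨ l)) ∨ l ∨ l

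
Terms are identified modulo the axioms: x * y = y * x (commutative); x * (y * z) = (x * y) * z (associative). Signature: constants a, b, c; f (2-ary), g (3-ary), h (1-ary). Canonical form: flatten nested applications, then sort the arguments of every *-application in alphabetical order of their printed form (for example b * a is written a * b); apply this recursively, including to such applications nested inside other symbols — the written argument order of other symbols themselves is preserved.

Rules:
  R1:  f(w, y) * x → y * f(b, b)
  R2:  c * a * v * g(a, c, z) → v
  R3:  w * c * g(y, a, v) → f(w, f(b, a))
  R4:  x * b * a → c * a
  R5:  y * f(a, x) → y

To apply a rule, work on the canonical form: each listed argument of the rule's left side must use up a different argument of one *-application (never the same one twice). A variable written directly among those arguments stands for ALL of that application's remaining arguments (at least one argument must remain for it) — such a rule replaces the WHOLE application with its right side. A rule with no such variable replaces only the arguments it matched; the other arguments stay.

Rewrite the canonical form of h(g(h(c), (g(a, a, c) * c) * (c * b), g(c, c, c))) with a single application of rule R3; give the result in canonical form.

Answer: h(g(h(c), f(b * c, f(b, a)), g(c, c, c)))

Derivation:
Canonical form:  h(g(h(c), b * c * c * g(a, a, c), g(c, c, c)))
Match R3:  consume c, g(a, a, c);  v := c, w := b * c, y := a
The variable takes the whole remainder — replace the entire application.
Result:  h(g(h(c), f(b * c, f(b, a)), g(c, c, c)))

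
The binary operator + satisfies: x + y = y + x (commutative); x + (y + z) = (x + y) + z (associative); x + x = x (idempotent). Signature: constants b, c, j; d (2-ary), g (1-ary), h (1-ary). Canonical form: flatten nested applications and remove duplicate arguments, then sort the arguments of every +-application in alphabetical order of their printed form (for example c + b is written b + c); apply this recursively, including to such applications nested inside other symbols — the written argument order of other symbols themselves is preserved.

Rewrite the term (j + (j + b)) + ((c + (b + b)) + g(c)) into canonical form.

Answer: b + c + g(c) + j

Derivation:
Merge nested applications:  j + j + b + c + b + b + g(c)
Drop duplicates:  drop duplicate j, b, b
Sort arguments:  b + c + g(c) + j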